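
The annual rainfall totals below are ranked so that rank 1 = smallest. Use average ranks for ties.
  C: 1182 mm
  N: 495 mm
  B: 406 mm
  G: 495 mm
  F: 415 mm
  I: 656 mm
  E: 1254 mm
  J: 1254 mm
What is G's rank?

Sorted (ascending): 406, 415, 495, 495, 656, 1182, 1254, 1254
The 2 values of 495 occupy positions 3–4 → average rank (3+4)/2 = 3.5.
The 2 values of 1254 occupy positions 7–8 → average rank (7+8)/2 = 7.5.
G has value 495 mm → rank 3.5.

3.5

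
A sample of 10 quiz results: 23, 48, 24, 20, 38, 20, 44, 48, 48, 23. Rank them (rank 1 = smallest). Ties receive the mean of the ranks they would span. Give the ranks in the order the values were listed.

3.5, 9, 5, 1.5, 6, 1.5, 7, 9, 9, 3.5

Sorted (ascending): 20, 20, 23, 23, 24, 38, 44, 48, 48, 48
The 2 values of 20 occupy positions 1–2 → average rank (1+2)/2 = 1.5.
The 2 values of 23 occupy positions 3–4 → average rank (3+4)/2 = 3.5.
The 3 values of 48 occupy positions 8–10 → average rank 9.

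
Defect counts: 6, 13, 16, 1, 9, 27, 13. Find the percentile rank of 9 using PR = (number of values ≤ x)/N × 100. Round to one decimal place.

42.9

N = 7.
Strictly below 9: 2. Equal to 9: 1.
PR = 3/7 × 100 = 42.9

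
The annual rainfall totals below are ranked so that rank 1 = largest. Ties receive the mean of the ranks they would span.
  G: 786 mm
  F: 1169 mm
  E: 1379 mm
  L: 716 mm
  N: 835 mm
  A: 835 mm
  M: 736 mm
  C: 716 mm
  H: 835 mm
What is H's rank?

4

Sorted (descending): 1379, 1169, 835, 835, 835, 786, 736, 716, 716
The 3 values of 835 occupy positions 3–5 → average rank 4.
The 2 values of 716 occupy positions 8–9 → average rank (8+9)/2 = 8.5.
H has value 835 mm → rank 4.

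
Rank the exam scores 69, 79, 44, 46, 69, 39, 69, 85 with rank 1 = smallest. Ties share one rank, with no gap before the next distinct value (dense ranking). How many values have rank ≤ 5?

7

Sorted (ascending): 39, 44, 46, 69, 69, 69, 79, 85
The 3 values of 69 share dense rank 4.
Remaining distinct values take the next consecutive integers.
Ranks ≤ 5: {1, 2, 3, 4, 4, 4, 5} → 7 values.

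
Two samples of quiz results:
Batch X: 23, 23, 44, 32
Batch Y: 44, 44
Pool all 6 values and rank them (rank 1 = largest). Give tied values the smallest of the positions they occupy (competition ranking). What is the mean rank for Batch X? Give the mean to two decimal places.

3.75

Sorted (descending): 44, 44, 44, 32, 23, 23
The 3 values of 44 occupy positions 1–3 → each gets rank 1.
The 2 values of 23 occupy positions 5–6 → each gets rank 5.
Batch X values → pooled ranks: 23→5, 23→5, 44→1, 32→4
Mean rank = (5 + 5 + 1 + 4) / 4 = 3.75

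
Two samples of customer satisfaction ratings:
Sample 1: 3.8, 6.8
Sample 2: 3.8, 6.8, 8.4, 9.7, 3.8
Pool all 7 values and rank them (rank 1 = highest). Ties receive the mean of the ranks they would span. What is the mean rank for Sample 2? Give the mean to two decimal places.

Sorted (descending): 9.7, 8.4, 6.8, 6.8, 3.8, 3.8, 3.8
The 2 values of 6.8 occupy positions 3–4 → average rank (3+4)/2 = 3.5.
The 3 values of 3.8 occupy positions 5–7 → average rank 6.
Sample 2 values → pooled ranks: 3.8→6, 6.8→3.5, 8.4→2, 9.7→1, 3.8→6
Mean rank = (6 + 3.5 + 2 + 1 + 6) / 5 = 3.70

3.70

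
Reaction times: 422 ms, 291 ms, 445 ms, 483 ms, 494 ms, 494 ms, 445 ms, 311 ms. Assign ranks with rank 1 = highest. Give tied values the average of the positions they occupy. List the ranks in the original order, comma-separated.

6, 8, 4.5, 3, 1.5, 1.5, 4.5, 7

Sorted (descending): 494, 494, 483, 445, 445, 422, 311, 291
The 2 values of 494 occupy positions 1–2 → average rank (1+2)/2 = 1.5.
The 2 values of 445 occupy positions 4–5 → average rank (4+5)/2 = 4.5.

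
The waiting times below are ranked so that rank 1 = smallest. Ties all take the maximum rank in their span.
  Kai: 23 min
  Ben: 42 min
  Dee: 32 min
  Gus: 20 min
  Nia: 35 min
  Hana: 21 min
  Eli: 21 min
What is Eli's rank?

Sorted (ascending): 20, 21, 21, 23, 32, 35, 42
The 2 values of 21 occupy positions 2–3 → each gets rank 3.
Eli has value 21 min → rank 3.

3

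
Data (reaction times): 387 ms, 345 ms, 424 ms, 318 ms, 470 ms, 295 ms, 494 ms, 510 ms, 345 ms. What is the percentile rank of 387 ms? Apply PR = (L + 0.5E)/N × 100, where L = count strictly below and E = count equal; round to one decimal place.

N = 9.
Strictly below 387: 4. Equal to 387: 1.
PR = (4 + 0.5·1)/9 × 100 = 50.0

50.0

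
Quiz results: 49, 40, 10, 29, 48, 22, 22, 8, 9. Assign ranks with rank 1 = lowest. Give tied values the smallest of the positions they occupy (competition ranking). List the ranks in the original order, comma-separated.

Sorted (ascending): 8, 9, 10, 22, 22, 29, 40, 48, 49
The 2 values of 22 occupy positions 4–5 → each gets rank 4.

9, 7, 3, 6, 8, 4, 4, 1, 2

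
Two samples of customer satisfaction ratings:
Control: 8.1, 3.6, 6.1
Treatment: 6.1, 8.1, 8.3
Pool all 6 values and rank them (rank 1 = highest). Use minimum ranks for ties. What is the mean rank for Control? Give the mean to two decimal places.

4.00

Sorted (descending): 8.3, 8.1, 8.1, 6.1, 6.1, 3.6
The 2 values of 8.1 occupy positions 2–3 → each gets rank 2.
The 2 values of 6.1 occupy positions 4–5 → each gets rank 4.
Control values → pooled ranks: 8.1→2, 3.6→6, 6.1→4
Mean rank = (2 + 6 + 4) / 3 = 4.00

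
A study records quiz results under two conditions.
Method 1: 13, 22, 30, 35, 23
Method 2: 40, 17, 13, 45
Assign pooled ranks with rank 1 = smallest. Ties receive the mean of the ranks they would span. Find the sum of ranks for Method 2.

Sorted (ascending): 13, 13, 17, 22, 23, 30, 35, 40, 45
The 2 values of 13 occupy positions 1–2 → average rank (1+2)/2 = 1.5.
Method 2 values → pooled ranks: 40→8, 17→3, 13→1.5, 45→9
Rank sum = 8 + 3 + 1.5 + 9 = 21.5

21.5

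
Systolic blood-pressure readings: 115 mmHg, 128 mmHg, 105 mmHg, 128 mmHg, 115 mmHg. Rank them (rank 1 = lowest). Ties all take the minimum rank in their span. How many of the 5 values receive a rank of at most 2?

Sorted (ascending): 105, 115, 115, 128, 128
The 2 values of 115 occupy positions 2–3 → each gets rank 2.
The 2 values of 128 occupy positions 4–5 → each gets rank 4.
Ranks ≤ 2: {1, 2, 2} → 3 values.

3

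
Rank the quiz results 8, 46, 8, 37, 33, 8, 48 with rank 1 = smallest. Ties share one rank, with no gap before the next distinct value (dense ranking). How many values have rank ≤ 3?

5

Sorted (ascending): 8, 8, 8, 33, 37, 46, 48
The 3 values of 8 share dense rank 1.
Remaining distinct values take the next consecutive integers.
Ranks ≤ 3: {1, 1, 1, 2, 3} → 5 values.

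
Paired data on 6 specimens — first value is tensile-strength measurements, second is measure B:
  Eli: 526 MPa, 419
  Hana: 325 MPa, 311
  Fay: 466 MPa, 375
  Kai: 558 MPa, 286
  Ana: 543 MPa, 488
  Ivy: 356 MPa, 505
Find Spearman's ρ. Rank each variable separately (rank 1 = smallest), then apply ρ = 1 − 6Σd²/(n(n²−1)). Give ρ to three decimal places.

Ranks of variable 1: 4, 1, 3, 6, 5, 2
Ranks of variable 2: 4, 2, 3, 1, 5, 6
d = r₁ − r₂: 0, -1, 0, 5, 0, -4
d²: 0, 1, 0, 25, 0, 16; Σd² = 42
ρ = 1 − 6·42/(6·35) = 1 − 252/210 = -0.200

-0.200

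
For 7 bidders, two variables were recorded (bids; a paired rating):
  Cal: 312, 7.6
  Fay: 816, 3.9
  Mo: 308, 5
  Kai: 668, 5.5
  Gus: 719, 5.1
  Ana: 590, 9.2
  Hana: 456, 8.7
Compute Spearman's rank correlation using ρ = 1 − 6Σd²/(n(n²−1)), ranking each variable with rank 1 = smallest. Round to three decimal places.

Ranks of variable 1: 2, 7, 1, 5, 6, 4, 3
Ranks of variable 2: 5, 1, 2, 4, 3, 7, 6
d = r₁ − r₂: -3, 6, -1, 1, 3, -3, -3
d²: 9, 36, 1, 1, 9, 9, 9; Σd² = 74
ρ = 1 − 6·74/(7·48) = 1 − 444/336 = -0.321

-0.321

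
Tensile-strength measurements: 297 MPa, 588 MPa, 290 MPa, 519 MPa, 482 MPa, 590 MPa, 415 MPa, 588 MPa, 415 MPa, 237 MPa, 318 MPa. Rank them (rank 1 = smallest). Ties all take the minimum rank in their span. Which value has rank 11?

590

Sorted (ascending): 237, 290, 297, 318, 415, 415, 482, 519, 588, 588, 590
The 2 values of 415 occupy positions 5–6 → each gets rank 5.
The 2 values of 588 occupy positions 9–10 → each gets rank 9.
Rank 11 → value 590.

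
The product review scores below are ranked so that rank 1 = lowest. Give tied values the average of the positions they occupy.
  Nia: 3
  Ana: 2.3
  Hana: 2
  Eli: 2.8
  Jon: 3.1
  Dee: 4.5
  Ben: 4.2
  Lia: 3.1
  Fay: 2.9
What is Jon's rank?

Sorted (ascending): 2, 2.3, 2.8, 2.9, 3, 3.1, 3.1, 4.2, 4.5
The 2 values of 3.1 occupy positions 6–7 → average rank (6+7)/2 = 6.5.
Jon has value 3.1 → rank 6.5.

6.5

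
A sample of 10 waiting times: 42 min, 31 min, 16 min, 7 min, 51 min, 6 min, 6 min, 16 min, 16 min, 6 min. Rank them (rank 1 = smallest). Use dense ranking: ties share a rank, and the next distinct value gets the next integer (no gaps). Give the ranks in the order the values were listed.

5, 4, 3, 2, 6, 1, 1, 3, 3, 1

Sorted (ascending): 6, 6, 6, 7, 16, 16, 16, 31, 42, 51
The 3 values of 6 share dense rank 1.
The 3 values of 16 share dense rank 3.
Remaining distinct values take the next consecutive integers.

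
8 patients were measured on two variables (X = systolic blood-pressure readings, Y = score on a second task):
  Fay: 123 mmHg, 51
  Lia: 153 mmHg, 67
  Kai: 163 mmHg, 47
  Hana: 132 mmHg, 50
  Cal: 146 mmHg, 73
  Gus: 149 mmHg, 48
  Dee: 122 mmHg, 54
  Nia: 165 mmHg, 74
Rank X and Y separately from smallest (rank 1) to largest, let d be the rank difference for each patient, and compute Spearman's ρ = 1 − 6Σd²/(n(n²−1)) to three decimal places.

Ranks of variable 1: 2, 6, 7, 3, 4, 5, 1, 8
Ranks of variable 2: 4, 6, 1, 3, 7, 2, 5, 8
d = r₁ − r₂: -2, 0, 6, 0, -3, 3, -4, 0
d²: 4, 0, 36, 0, 9, 9, 16, 0; Σd² = 74
ρ = 1 − 6·74/(8·63) = 1 − 444/504 = 0.119

0.119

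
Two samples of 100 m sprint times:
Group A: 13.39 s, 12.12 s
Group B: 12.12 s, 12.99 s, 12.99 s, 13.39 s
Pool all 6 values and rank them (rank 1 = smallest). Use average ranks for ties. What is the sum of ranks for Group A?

Sorted (ascending): 12.12, 12.12, 12.99, 12.99, 13.39, 13.39
The 2 values of 12.12 occupy positions 1–2 → average rank (1+2)/2 = 1.5.
The 2 values of 12.99 occupy positions 3–4 → average rank (3+4)/2 = 3.5.
The 2 values of 13.39 occupy positions 5–6 → average rank (5+6)/2 = 5.5.
Group A values → pooled ranks: 13.39→5.5, 12.12→1.5
Rank sum = 5.5 + 1.5 = 7

7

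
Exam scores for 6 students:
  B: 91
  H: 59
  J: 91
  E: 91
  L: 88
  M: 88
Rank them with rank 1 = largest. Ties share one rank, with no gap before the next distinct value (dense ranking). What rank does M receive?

Sorted (descending): 91, 91, 91, 88, 88, 59
The 3 values of 91 share dense rank 1.
The 2 values of 88 share dense rank 2.
Remaining distinct values take the next consecutive integers.
M has value 88 → rank 2.

2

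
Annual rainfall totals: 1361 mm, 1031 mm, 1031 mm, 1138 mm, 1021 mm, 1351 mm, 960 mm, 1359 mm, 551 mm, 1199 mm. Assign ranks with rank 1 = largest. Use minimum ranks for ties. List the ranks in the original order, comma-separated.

1, 6, 6, 5, 8, 3, 9, 2, 10, 4

Sorted (descending): 1361, 1359, 1351, 1199, 1138, 1031, 1031, 1021, 960, 551
The 2 values of 1031 occupy positions 6–7 → each gets rank 6.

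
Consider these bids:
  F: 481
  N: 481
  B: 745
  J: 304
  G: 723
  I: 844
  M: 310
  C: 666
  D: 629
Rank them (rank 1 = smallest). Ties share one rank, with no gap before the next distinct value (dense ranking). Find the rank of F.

Sorted (ascending): 304, 310, 481, 481, 629, 666, 723, 745, 844
The 2 values of 481 share dense rank 3.
Remaining distinct values take the next consecutive integers.
F has value 481 → rank 3.

3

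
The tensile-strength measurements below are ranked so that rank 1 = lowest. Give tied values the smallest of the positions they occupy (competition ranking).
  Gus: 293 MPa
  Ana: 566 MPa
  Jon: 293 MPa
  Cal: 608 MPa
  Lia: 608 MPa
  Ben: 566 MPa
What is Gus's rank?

1

Sorted (ascending): 293, 293, 566, 566, 608, 608
The 2 values of 293 occupy positions 1–2 → each gets rank 1.
The 2 values of 566 occupy positions 3–4 → each gets rank 3.
The 2 values of 608 occupy positions 5–6 → each gets rank 5.
Gus has value 293 MPa → rank 1.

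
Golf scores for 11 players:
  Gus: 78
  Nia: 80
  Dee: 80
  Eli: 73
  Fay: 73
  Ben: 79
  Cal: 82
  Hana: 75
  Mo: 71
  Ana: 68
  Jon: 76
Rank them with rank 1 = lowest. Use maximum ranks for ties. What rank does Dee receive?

Sorted (ascending): 68, 71, 73, 73, 75, 76, 78, 79, 80, 80, 82
The 2 values of 73 occupy positions 3–4 → each gets rank 4.
The 2 values of 80 occupy positions 9–10 → each gets rank 10.
Dee has value 80 → rank 10.

10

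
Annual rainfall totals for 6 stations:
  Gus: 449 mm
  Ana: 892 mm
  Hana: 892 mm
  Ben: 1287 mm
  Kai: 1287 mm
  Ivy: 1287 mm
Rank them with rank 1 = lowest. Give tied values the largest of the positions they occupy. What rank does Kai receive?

Sorted (ascending): 449, 892, 892, 1287, 1287, 1287
The 2 values of 892 occupy positions 2–3 → each gets rank 3.
The 3 values of 1287 occupy positions 4–6 → each gets rank 6.
Kai has value 1287 mm → rank 6.

6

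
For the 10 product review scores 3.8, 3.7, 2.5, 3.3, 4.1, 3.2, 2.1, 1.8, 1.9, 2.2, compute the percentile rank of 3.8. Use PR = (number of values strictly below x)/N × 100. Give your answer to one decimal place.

80.0

N = 10.
Strictly below 3.8: 8. Equal to 3.8: 1.
PR = 8/10 × 100 = 80.0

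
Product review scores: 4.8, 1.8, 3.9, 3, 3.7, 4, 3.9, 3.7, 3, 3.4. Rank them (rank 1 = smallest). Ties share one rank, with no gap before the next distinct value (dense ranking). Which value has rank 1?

1.8

Sorted (ascending): 1.8, 3, 3, 3.4, 3.7, 3.7, 3.9, 3.9, 4, 4.8
The 2 values of 3 share dense rank 2.
The 2 values of 3.7 share dense rank 4.
The 2 values of 3.9 share dense rank 5.
Remaining distinct values take the next consecutive integers.
Rank 1 → value 1.8.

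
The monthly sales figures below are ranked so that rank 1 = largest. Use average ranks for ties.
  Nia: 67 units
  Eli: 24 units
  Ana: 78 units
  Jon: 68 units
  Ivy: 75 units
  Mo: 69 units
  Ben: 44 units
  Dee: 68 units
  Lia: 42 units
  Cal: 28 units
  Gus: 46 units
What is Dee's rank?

4.5

Sorted (descending): 78, 75, 69, 68, 68, 67, 46, 44, 42, 28, 24
The 2 values of 68 occupy positions 4–5 → average rank (4+5)/2 = 4.5.
Dee has value 68 units → rank 4.5.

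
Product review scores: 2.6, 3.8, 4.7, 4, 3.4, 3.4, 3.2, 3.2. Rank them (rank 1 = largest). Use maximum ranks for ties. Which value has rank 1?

Sorted (descending): 4.7, 4, 3.8, 3.4, 3.4, 3.2, 3.2, 2.6
The 2 values of 3.4 occupy positions 4–5 → each gets rank 5.
The 2 values of 3.2 occupy positions 6–7 → each gets rank 7.
Rank 1 → value 4.7.

4.7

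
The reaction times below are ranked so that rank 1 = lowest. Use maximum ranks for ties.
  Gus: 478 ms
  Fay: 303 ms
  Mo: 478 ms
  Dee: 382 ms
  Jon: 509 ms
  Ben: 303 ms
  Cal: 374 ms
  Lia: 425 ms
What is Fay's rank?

Sorted (ascending): 303, 303, 374, 382, 425, 478, 478, 509
The 2 values of 303 occupy positions 1–2 → each gets rank 2.
The 2 values of 478 occupy positions 6–7 → each gets rank 7.
Fay has value 303 ms → rank 2.

2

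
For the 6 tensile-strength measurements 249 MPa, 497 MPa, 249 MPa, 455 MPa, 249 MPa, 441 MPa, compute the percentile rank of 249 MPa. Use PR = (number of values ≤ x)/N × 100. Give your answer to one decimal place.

50.0

N = 6.
Strictly below 249: 0. Equal to 249: 3.
PR = 3/6 × 100 = 50.0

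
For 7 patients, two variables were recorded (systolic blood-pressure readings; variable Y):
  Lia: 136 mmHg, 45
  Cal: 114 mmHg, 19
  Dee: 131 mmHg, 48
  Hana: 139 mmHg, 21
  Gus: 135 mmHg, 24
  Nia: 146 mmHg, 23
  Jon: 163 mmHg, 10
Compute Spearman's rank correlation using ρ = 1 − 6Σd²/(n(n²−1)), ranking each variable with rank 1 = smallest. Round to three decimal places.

-0.393

Ranks of variable 1: 4, 1, 2, 5, 3, 6, 7
Ranks of variable 2: 6, 2, 7, 3, 5, 4, 1
d = r₁ − r₂: -2, -1, -5, 2, -2, 2, 6
d²: 4, 1, 25, 4, 4, 4, 36; Σd² = 78
ρ = 1 − 6·78/(7·48) = 1 − 468/336 = -0.393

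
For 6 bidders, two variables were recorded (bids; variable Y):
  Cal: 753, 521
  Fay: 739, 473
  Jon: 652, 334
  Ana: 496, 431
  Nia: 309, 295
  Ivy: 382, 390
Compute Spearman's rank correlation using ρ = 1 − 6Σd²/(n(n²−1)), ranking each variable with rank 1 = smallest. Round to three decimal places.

0.829

Ranks of variable 1: 6, 5, 4, 3, 1, 2
Ranks of variable 2: 6, 5, 2, 4, 1, 3
d = r₁ − r₂: 0, 0, 2, -1, 0, -1
d²: 0, 0, 4, 1, 0, 1; Σd² = 6
ρ = 1 − 6·6/(6·35) = 1 − 36/210 = 0.829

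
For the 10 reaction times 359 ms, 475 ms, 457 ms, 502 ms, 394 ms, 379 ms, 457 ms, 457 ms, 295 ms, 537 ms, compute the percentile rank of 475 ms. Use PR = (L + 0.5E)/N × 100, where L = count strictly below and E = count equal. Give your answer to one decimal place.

N = 10.
Strictly below 475: 7. Equal to 475: 1.
PR = (7 + 0.5·1)/10 × 100 = 75.0

75.0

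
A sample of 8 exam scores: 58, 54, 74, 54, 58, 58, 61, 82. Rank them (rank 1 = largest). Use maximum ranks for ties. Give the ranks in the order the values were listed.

Sorted (descending): 82, 74, 61, 58, 58, 58, 54, 54
The 3 values of 58 occupy positions 4–6 → each gets rank 6.
The 2 values of 54 occupy positions 7–8 → each gets rank 8.

6, 8, 2, 8, 6, 6, 3, 1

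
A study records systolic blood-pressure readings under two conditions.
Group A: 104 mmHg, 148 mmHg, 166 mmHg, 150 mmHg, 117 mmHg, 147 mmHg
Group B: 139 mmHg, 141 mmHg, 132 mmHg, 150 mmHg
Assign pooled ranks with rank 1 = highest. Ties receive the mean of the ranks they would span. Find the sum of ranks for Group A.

31.5

Sorted (descending): 166, 150, 150, 148, 147, 141, 139, 132, 117, 104
The 2 values of 150 occupy positions 2–3 → average rank (2+3)/2 = 2.5.
Group A values → pooled ranks: 104→10, 148→4, 166→1, 150→2.5, 117→9, 147→5
Rank sum = 10 + 4 + 1 + 2.5 + 9 + 5 = 31.5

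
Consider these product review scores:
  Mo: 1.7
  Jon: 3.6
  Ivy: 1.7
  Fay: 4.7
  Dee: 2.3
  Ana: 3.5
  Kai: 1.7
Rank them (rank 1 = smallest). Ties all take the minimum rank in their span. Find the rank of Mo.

1

Sorted (ascending): 1.7, 1.7, 1.7, 2.3, 3.5, 3.6, 4.7
The 3 values of 1.7 occupy positions 1–3 → each gets rank 1.
Mo has value 1.7 → rank 1.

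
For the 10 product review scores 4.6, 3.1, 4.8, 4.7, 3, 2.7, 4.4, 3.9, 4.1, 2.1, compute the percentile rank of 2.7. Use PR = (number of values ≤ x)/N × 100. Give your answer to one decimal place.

N = 10.
Strictly below 2.7: 1. Equal to 2.7: 1.
PR = 2/10 × 100 = 20.0

20.0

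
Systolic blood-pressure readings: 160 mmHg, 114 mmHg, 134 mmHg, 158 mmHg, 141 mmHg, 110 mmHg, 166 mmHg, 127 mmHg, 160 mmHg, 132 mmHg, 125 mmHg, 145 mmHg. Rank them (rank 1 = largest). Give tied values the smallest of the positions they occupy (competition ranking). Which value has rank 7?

Sorted (descending): 166, 160, 160, 158, 145, 141, 134, 132, 127, 125, 114, 110
The 2 values of 160 occupy positions 2–3 → each gets rank 2.
Rank 7 → value 134.

134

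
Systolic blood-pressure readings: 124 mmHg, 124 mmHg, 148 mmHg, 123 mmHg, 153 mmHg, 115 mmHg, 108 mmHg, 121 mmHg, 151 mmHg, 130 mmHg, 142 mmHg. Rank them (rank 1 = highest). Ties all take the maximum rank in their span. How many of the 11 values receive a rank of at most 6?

Sorted (descending): 153, 151, 148, 142, 130, 124, 124, 123, 121, 115, 108
The 2 values of 124 occupy positions 6–7 → each gets rank 7.
Ranks ≤ 6: {1, 2, 3, 4, 5} → 5 values.

5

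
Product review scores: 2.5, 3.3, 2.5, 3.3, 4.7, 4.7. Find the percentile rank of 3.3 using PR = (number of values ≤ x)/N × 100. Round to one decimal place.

N = 6.
Strictly below 3.3: 2. Equal to 3.3: 2.
PR = 4/6 × 100 = 66.7

66.7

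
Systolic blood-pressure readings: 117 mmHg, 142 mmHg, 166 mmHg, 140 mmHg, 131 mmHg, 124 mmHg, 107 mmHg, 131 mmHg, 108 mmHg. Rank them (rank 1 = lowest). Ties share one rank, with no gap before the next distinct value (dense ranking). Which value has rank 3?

Sorted (ascending): 107, 108, 117, 124, 131, 131, 140, 142, 166
The 2 values of 131 share dense rank 5.
Remaining distinct values take the next consecutive integers.
Rank 3 → value 117.

117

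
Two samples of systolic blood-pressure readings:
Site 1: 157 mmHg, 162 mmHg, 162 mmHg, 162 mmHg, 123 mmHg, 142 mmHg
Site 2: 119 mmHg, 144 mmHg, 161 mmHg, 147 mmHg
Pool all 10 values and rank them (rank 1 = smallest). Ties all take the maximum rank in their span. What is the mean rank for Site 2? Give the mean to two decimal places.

Sorted (ascending): 119, 123, 142, 144, 147, 157, 161, 162, 162, 162
The 3 values of 162 occupy positions 8–10 → each gets rank 10.
Site 2 values → pooled ranks: 119→1, 144→4, 161→7, 147→5
Mean rank = (1 + 4 + 7 + 5) / 4 = 4.25

4.25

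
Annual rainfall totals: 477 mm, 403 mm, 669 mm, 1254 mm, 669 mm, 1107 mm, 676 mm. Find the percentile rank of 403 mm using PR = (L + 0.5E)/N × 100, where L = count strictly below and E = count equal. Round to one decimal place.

7.1

N = 7.
Strictly below 403: 0. Equal to 403: 1.
PR = (0 + 0.5·1)/7 × 100 = 7.1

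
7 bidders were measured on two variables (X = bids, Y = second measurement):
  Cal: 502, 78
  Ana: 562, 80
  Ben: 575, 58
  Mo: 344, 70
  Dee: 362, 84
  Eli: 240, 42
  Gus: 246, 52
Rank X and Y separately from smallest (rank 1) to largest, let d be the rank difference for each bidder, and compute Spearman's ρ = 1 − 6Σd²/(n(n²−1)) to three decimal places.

0.536

Ranks of variable 1: 5, 6, 7, 3, 4, 1, 2
Ranks of variable 2: 5, 6, 3, 4, 7, 1, 2
d = r₁ − r₂: 0, 0, 4, -1, -3, 0, 0
d²: 0, 0, 16, 1, 9, 0, 0; Σd² = 26
ρ = 1 − 6·26/(7·48) = 1 − 156/336 = 0.536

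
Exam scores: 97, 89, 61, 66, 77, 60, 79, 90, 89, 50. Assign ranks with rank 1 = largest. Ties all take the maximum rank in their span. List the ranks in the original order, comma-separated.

1, 4, 8, 7, 6, 9, 5, 2, 4, 10

Sorted (descending): 97, 90, 89, 89, 79, 77, 66, 61, 60, 50
The 2 values of 89 occupy positions 3–4 → each gets rank 4.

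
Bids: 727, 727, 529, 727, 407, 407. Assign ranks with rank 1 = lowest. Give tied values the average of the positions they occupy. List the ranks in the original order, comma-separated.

Sorted (ascending): 407, 407, 529, 727, 727, 727
The 2 values of 407 occupy positions 1–2 → average rank (1+2)/2 = 1.5.
The 3 values of 727 occupy positions 4–6 → average rank 5.

5, 5, 3, 5, 1.5, 1.5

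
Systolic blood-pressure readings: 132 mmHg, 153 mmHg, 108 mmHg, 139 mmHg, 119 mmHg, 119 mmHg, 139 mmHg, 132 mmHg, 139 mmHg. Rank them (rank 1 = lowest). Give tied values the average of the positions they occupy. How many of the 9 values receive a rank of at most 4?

Sorted (ascending): 108, 119, 119, 132, 132, 139, 139, 139, 153
The 2 values of 119 occupy positions 2–3 → average rank (2+3)/2 = 2.5.
The 2 values of 132 occupy positions 4–5 → average rank (4+5)/2 = 4.5.
The 3 values of 139 occupy positions 6–8 → average rank 7.
Ranks ≤ 4: {1, 2.5, 2.5} → 3 values.

3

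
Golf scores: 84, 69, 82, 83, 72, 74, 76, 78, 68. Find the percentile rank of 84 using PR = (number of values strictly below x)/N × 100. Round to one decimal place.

88.9

N = 9.
Strictly below 84: 8. Equal to 84: 1.
PR = 8/9 × 100 = 88.9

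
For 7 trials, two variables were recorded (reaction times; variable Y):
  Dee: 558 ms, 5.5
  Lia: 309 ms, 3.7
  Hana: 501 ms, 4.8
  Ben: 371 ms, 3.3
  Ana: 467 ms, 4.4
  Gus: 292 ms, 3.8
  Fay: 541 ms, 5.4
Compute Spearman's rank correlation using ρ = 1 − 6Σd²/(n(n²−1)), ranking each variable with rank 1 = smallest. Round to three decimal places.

Ranks of variable 1: 7, 2, 5, 3, 4, 1, 6
Ranks of variable 2: 7, 2, 5, 1, 4, 3, 6
d = r₁ − r₂: 0, 0, 0, 2, 0, -2, 0
d²: 0, 0, 0, 4, 0, 4, 0; Σd² = 8
ρ = 1 − 6·8/(7·48) = 1 − 48/336 = 0.857

0.857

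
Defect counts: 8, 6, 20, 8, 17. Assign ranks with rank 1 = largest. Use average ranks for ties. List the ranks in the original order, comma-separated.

3.5, 5, 1, 3.5, 2

Sorted (descending): 20, 17, 8, 8, 6
The 2 values of 8 occupy positions 3–4 → average rank (3+4)/2 = 3.5.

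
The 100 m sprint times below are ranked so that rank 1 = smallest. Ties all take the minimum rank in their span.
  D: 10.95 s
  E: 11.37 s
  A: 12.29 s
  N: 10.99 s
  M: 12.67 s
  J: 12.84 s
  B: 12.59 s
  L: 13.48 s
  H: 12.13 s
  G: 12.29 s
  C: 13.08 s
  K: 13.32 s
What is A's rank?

5

Sorted (ascending): 10.95, 10.99, 11.37, 12.13, 12.29, 12.29, 12.59, 12.67, 12.84, 13.08, 13.32, 13.48
The 2 values of 12.29 occupy positions 5–6 → each gets rank 5.
A has value 12.29 s → rank 5.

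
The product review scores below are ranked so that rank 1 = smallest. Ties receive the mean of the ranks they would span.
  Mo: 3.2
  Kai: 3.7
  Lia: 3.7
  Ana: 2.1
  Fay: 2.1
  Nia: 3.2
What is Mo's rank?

3.5

Sorted (ascending): 2.1, 2.1, 3.2, 3.2, 3.7, 3.7
The 2 values of 2.1 occupy positions 1–2 → average rank (1+2)/2 = 1.5.
The 2 values of 3.2 occupy positions 3–4 → average rank (3+4)/2 = 3.5.
The 2 values of 3.7 occupy positions 5–6 → average rank (5+6)/2 = 5.5.
Mo has value 3.2 → rank 3.5.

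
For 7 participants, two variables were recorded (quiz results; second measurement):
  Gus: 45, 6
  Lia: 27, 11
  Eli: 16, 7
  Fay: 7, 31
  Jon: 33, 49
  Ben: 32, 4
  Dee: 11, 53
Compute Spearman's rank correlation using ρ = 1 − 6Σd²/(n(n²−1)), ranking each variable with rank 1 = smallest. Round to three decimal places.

Ranks of variable 1: 7, 4, 3, 1, 6, 5, 2
Ranks of variable 2: 2, 4, 3, 5, 6, 1, 7
d = r₁ − r₂: 5, 0, 0, -4, 0, 4, -5
d²: 25, 0, 0, 16, 0, 16, 25; Σd² = 82
ρ = 1 − 6·82/(7·48) = 1 − 492/336 = -0.464

-0.464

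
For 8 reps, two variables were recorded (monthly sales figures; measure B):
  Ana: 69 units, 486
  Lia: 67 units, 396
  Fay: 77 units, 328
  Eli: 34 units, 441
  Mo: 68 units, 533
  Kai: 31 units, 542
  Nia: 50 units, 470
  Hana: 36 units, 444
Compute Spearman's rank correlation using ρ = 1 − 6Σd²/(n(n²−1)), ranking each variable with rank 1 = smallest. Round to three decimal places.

Ranks of variable 1: 7, 5, 8, 2, 6, 1, 4, 3
Ranks of variable 2: 6, 2, 1, 3, 7, 8, 5, 4
d = r₁ − r₂: 1, 3, 7, -1, -1, -7, -1, -1
d²: 1, 9, 49, 1, 1, 49, 1, 1; Σd² = 112
ρ = 1 − 6·112/(8·63) = 1 − 672/504 = -0.333

-0.333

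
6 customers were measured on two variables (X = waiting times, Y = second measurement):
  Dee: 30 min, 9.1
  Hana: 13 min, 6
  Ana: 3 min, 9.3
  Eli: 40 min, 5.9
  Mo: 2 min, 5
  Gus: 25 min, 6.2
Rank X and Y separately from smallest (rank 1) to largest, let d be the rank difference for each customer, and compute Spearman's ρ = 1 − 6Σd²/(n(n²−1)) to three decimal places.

0.086

Ranks of variable 1: 5, 3, 2, 6, 1, 4
Ranks of variable 2: 5, 3, 6, 2, 1, 4
d = r₁ − r₂: 0, 0, -4, 4, 0, 0
d²: 0, 0, 16, 16, 0, 0; Σd² = 32
ρ = 1 − 6·32/(6·35) = 1 − 192/210 = 0.086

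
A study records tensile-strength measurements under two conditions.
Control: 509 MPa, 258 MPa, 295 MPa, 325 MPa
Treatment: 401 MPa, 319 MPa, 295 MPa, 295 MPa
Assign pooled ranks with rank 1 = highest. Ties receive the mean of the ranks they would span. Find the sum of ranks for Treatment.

18

Sorted (descending): 509, 401, 325, 319, 295, 295, 295, 258
The 3 values of 295 occupy positions 5–7 → average rank 6.
Treatment values → pooled ranks: 401→2, 319→4, 295→6, 295→6
Rank sum = 2 + 4 + 6 + 6 = 18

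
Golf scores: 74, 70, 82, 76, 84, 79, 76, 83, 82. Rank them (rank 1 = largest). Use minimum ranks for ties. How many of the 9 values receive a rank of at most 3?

Sorted (descending): 84, 83, 82, 82, 79, 76, 76, 74, 70
The 2 values of 82 occupy positions 3–4 → each gets rank 3.
The 2 values of 76 occupy positions 6–7 → each gets rank 6.
Ranks ≤ 3: {1, 2, 3, 3} → 4 values.

4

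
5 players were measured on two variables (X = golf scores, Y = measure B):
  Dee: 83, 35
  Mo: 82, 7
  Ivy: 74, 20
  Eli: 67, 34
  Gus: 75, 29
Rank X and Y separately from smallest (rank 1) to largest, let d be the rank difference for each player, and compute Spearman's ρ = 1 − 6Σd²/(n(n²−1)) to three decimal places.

Ranks of variable 1: 5, 4, 2, 1, 3
Ranks of variable 2: 5, 1, 2, 4, 3
d = r₁ − r₂: 0, 3, 0, -3, 0
d²: 0, 9, 0, 9, 0; Σd² = 18
ρ = 1 − 6·18/(5·24) = 1 − 108/120 = 0.100

0.100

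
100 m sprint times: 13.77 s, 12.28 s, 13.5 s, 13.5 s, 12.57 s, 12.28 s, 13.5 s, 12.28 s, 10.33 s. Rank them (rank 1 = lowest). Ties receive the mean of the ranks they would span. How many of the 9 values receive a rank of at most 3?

4

Sorted (ascending): 10.33, 12.28, 12.28, 12.28, 12.57, 13.5, 13.5, 13.5, 13.77
The 3 values of 12.28 occupy positions 2–4 → average rank 3.
The 3 values of 13.5 occupy positions 6–8 → average rank 7.
Ranks ≤ 3: {1, 3, 3, 3} → 4 values.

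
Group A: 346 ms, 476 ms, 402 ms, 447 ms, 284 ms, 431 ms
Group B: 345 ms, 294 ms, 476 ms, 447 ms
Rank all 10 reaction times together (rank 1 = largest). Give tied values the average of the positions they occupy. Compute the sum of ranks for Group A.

Sorted (descending): 476, 476, 447, 447, 431, 402, 346, 345, 294, 284
The 2 values of 476 occupy positions 1–2 → average rank (1+2)/2 = 1.5.
The 2 values of 447 occupy positions 3–4 → average rank (3+4)/2 = 3.5.
Group A values → pooled ranks: 346→7, 476→1.5, 402→6, 447→3.5, 284→10, 431→5
Rank sum = 7 + 1.5 + 6 + 3.5 + 10 + 5 = 33

33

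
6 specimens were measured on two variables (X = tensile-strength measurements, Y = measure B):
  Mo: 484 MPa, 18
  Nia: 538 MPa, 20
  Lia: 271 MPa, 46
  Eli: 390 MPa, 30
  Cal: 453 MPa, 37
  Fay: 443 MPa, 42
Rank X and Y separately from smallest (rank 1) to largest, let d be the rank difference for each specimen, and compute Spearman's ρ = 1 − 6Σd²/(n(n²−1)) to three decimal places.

Ranks of variable 1: 5, 6, 1, 2, 4, 3
Ranks of variable 2: 1, 2, 6, 3, 4, 5
d = r₁ − r₂: 4, 4, -5, -1, 0, -2
d²: 16, 16, 25, 1, 0, 4; Σd² = 62
ρ = 1 − 6·62/(6·35) = 1 − 372/210 = -0.771

-0.771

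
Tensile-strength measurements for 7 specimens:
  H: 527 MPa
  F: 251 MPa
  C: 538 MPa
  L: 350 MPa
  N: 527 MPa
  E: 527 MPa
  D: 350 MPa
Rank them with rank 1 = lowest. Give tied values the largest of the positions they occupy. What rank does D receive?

Sorted (ascending): 251, 350, 350, 527, 527, 527, 538
The 2 values of 350 occupy positions 2–3 → each gets rank 3.
The 3 values of 527 occupy positions 4–6 → each gets rank 6.
D has value 350 MPa → rank 3.

3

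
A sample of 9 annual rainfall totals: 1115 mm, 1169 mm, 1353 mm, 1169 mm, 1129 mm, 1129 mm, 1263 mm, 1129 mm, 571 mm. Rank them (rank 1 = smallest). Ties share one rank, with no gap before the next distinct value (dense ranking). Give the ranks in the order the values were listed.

Sorted (ascending): 571, 1115, 1129, 1129, 1129, 1169, 1169, 1263, 1353
The 3 values of 1129 share dense rank 3.
The 2 values of 1169 share dense rank 4.
Remaining distinct values take the next consecutive integers.

2, 4, 6, 4, 3, 3, 5, 3, 1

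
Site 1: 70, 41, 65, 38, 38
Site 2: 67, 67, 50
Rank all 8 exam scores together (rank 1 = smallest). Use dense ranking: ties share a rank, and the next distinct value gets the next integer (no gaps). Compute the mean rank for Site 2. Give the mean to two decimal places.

Sorted (ascending): 38, 38, 41, 50, 65, 67, 67, 70
The 2 values of 38 share dense rank 1.
The 2 values of 67 share dense rank 5.
Remaining distinct values take the next consecutive integers.
Site 2 values → pooled ranks: 67→5, 67→5, 50→3
Mean rank = (5 + 5 + 3) / 3 = 4.33

4.33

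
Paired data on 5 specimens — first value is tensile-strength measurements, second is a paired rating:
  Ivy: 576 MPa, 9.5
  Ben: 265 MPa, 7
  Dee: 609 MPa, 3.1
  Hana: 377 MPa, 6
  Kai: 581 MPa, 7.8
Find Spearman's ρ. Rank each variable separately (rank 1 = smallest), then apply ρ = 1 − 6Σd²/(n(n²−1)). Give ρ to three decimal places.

-0.200

Ranks of variable 1: 3, 1, 5, 2, 4
Ranks of variable 2: 5, 3, 1, 2, 4
d = r₁ − r₂: -2, -2, 4, 0, 0
d²: 4, 4, 16, 0, 0; Σd² = 24
ρ = 1 − 6·24/(5·24) = 1 − 144/120 = -0.200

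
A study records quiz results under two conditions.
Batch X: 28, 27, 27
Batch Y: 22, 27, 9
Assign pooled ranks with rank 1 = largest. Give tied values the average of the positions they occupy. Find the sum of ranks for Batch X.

7

Sorted (descending): 28, 27, 27, 27, 22, 9
The 3 values of 27 occupy positions 2–4 → average rank 3.
Batch X values → pooled ranks: 28→1, 27→3, 27→3
Rank sum = 1 + 3 + 3 = 7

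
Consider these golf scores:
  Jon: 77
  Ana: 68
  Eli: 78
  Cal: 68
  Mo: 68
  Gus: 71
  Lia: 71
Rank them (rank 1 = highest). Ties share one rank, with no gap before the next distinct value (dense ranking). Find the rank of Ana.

4

Sorted (descending): 78, 77, 71, 71, 68, 68, 68
The 2 values of 71 share dense rank 3.
The 3 values of 68 share dense rank 4.
Remaining distinct values take the next consecutive integers.
Ana has value 68 → rank 4.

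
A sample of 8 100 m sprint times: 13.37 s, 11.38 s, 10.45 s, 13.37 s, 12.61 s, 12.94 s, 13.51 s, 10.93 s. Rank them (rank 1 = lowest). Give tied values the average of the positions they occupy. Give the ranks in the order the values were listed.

6.5, 3, 1, 6.5, 4, 5, 8, 2

Sorted (ascending): 10.45, 10.93, 11.38, 12.61, 12.94, 13.37, 13.37, 13.51
The 2 values of 13.37 occupy positions 6–7 → average rank (6+7)/2 = 6.5.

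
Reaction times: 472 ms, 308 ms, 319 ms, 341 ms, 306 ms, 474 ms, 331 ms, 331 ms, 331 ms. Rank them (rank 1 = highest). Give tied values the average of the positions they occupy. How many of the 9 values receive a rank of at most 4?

3

Sorted (descending): 474, 472, 341, 331, 331, 331, 319, 308, 306
The 3 values of 331 occupy positions 4–6 → average rank 5.
Ranks ≤ 4: {1, 2, 3} → 3 values.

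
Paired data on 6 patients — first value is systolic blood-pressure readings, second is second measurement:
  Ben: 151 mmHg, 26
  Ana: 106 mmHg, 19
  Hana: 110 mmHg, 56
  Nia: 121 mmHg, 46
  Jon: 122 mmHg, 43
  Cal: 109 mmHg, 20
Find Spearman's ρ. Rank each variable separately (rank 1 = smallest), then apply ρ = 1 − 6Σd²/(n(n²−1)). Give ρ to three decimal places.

0.429

Ranks of variable 1: 6, 1, 3, 4, 5, 2
Ranks of variable 2: 3, 1, 6, 5, 4, 2
d = r₁ − r₂: 3, 0, -3, -1, 1, 0
d²: 9, 0, 9, 1, 1, 0; Σd² = 20
ρ = 1 − 6·20/(6·35) = 1 − 120/210 = 0.429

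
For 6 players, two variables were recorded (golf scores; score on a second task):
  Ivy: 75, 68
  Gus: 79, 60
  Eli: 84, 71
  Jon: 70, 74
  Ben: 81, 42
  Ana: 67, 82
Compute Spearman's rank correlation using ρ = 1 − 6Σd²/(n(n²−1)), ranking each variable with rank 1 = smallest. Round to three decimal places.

-0.657

Ranks of variable 1: 3, 4, 6, 2, 5, 1
Ranks of variable 2: 3, 2, 4, 5, 1, 6
d = r₁ − r₂: 0, 2, 2, -3, 4, -5
d²: 0, 4, 4, 9, 16, 25; Σd² = 58
ρ = 1 − 6·58/(6·35) = 1 − 348/210 = -0.657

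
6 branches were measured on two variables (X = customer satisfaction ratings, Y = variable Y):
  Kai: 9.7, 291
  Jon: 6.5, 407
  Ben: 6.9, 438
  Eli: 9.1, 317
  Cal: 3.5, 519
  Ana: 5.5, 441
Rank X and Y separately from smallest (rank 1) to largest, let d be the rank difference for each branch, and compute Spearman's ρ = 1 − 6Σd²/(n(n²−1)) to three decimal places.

-0.943

Ranks of variable 1: 6, 3, 4, 5, 1, 2
Ranks of variable 2: 1, 3, 4, 2, 6, 5
d = r₁ − r₂: 5, 0, 0, 3, -5, -3
d²: 25, 0, 0, 9, 25, 9; Σd² = 68
ρ = 1 − 6·68/(6·35) = 1 − 408/210 = -0.943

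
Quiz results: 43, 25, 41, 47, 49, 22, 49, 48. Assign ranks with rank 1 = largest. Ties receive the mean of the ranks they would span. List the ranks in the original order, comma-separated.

Sorted (descending): 49, 49, 48, 47, 43, 41, 25, 22
The 2 values of 49 occupy positions 1–2 → average rank (1+2)/2 = 1.5.

5, 7, 6, 4, 1.5, 8, 1.5, 3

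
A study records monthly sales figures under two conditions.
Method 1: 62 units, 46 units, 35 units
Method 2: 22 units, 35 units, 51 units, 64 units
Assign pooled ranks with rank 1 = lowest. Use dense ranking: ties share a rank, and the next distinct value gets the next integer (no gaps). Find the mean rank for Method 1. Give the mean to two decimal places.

3.33

Sorted (ascending): 22, 35, 35, 46, 51, 62, 64
The 2 values of 35 share dense rank 2.
Remaining distinct values take the next consecutive integers.
Method 1 values → pooled ranks: 62→5, 46→3, 35→2
Mean rank = (5 + 3 + 2) / 3 = 3.33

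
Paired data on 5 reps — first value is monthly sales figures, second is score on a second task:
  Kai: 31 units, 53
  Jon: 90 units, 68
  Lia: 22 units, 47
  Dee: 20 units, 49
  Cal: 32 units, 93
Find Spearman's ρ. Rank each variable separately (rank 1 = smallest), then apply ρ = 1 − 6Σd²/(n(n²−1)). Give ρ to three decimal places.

Ranks of variable 1: 3, 5, 2, 1, 4
Ranks of variable 2: 3, 4, 1, 2, 5
d = r₁ − r₂: 0, 1, 1, -1, -1
d²: 0, 1, 1, 1, 1; Σd² = 4
ρ = 1 − 6·4/(5·24) = 1 − 24/120 = 0.800

0.800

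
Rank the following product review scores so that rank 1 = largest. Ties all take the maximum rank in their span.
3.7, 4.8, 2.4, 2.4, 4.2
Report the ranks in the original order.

Sorted (descending): 4.8, 4.2, 3.7, 2.4, 2.4
The 2 values of 2.4 occupy positions 4–5 → each gets rank 5.

3, 1, 5, 5, 2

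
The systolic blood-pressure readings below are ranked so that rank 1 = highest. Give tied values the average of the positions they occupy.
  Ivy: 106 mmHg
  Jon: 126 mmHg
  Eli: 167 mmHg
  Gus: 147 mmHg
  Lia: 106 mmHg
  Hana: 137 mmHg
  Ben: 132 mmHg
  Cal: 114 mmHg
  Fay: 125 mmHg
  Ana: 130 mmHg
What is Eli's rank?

Sorted (descending): 167, 147, 137, 132, 130, 126, 125, 114, 106, 106
The 2 values of 106 occupy positions 9–10 → average rank (9+10)/2 = 9.5.
Eli has value 167 mmHg → rank 1.

1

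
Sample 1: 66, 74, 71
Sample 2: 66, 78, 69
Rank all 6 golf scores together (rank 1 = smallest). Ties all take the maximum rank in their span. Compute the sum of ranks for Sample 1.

11

Sorted (ascending): 66, 66, 69, 71, 74, 78
The 2 values of 66 occupy positions 1–2 → each gets rank 2.
Sample 1 values → pooled ranks: 66→2, 74→5, 71→4
Rank sum = 2 + 5 + 4 = 11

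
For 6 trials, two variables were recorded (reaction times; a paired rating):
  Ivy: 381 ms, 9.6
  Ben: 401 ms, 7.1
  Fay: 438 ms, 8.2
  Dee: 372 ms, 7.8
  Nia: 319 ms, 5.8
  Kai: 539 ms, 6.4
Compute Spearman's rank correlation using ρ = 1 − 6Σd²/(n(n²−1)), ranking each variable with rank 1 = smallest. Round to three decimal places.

Ranks of variable 1: 3, 4, 5, 2, 1, 6
Ranks of variable 2: 6, 3, 5, 4, 1, 2
d = r₁ − r₂: -3, 1, 0, -2, 0, 4
d²: 9, 1, 0, 4, 0, 16; Σd² = 30
ρ = 1 − 6·30/(6·35) = 1 − 180/210 = 0.143

0.143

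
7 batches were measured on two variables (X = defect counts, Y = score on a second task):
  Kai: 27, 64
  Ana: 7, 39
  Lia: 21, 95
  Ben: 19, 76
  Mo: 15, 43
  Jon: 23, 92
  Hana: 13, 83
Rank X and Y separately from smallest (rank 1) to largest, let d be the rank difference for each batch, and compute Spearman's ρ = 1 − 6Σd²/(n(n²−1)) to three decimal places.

Ranks of variable 1: 7, 1, 5, 4, 3, 6, 2
Ranks of variable 2: 3, 1, 7, 4, 2, 6, 5
d = r₁ − r₂: 4, 0, -2, 0, 1, 0, -3
d²: 16, 0, 4, 0, 1, 0, 9; Σd² = 30
ρ = 1 − 6·30/(7·48) = 1 − 180/336 = 0.464

0.464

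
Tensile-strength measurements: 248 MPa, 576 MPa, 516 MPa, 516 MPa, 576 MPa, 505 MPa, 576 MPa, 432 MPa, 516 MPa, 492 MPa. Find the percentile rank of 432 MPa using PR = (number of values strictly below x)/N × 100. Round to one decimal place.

10.0

N = 10.
Strictly below 432: 1. Equal to 432: 1.
PR = 1/10 × 100 = 10.0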